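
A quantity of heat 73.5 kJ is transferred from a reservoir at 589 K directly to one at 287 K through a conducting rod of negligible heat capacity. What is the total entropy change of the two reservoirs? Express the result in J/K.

ΔS_hot = −Q/T_H = −73500/589 = -124.8 J/K and ΔS_cold = +Q/T_C = 73500/287 = 256.1 J/K.
ΔS_total = -124.8 + 256.1 = 131 J/K, positive as the second law requires.

ΔS_total = 131 J/K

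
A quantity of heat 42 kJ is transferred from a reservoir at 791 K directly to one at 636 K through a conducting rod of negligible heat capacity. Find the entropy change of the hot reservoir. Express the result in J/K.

ΔS_hot = -53.1 J/K

The hot reservoir loses heat Q, so ΔS_hot = −Q/T_H = −42000/791 = -53.1 J/K.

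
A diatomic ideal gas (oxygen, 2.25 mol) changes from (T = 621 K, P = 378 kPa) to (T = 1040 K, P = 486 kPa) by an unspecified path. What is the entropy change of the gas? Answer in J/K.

ΔS = nC_p ln(T₂/T₁) − nR ln(P₂/P₁), with C_p = 7R/2 = 29.1 J mol⁻¹ K⁻¹ for a diatomic ideal gas.
ΔS = 2.25 × [29.1 × ln(1040/621) − 8.314 × ln(486/378)] = 29.1 J/K.

ΔS = 29.1 J/K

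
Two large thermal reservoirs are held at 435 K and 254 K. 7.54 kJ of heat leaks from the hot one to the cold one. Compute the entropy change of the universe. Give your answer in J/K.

ΔS_hot = −Q/T_H = −7540/435 = -17.33 J/K and ΔS_cold = +Q/T_C = 7540/254 = 29.69 J/K.
ΔS_total = -17.33 + 29.69 = 12.4 J/K, positive as the second law requires.

ΔS_total = 12.4 J/K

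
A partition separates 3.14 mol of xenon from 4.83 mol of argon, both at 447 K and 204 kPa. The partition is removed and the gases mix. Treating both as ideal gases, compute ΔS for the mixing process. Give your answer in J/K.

ΔS_mix = 44.4 J/K

Mole fractions: x_A = 3.14/7.97 = 0.394, x_B = 0.606.
ΔS_mix = −R(n_A ln x_A + n_B ln x_B) = −8.314 × (3.14 ln 0.394 + 4.83 ln 0.606) = 44.4 J/K.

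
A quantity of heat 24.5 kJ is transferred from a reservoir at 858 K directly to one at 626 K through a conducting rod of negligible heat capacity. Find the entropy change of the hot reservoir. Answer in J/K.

The hot reservoir loses heat Q, so ΔS_hot = −Q/T_H = −24500/858 = -28.6 J/K.

ΔS_hot = -28.6 J/K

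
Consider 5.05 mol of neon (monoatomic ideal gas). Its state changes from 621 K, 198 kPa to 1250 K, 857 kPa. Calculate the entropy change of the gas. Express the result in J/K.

ΔS = nC_p ln(T₂/T₁) − nR ln(P₂/P₁), with C_p = 5R/2 = 20.79 J mol⁻¹ K⁻¹ for a monoatomic ideal gas.
ΔS = 5.05 × [20.79 × ln(1250/621) − 8.314 × ln(857/198)] = 11.9 J/K.

ΔS = 11.9 J/K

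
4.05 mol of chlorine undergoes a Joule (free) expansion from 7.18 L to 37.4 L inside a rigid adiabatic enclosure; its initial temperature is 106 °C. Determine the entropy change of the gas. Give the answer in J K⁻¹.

ΔS_gas = 55.6 J/K

No heat is exchanged and no work is done, so the ideal-gas temperature stays constant.
Entropy is a state function; using a reversible isothermal path, ΔS_gas = nR ln(V₂/V₁) = 4.05 × 8.314 × ln(37.4/7.18) = 55.6 J/K.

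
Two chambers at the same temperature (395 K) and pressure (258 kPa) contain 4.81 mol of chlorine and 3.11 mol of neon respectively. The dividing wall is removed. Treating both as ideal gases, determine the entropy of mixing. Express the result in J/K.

ΔS_mix = 44.1 J/K

Mole fractions: x_A = 4.81/7.92 = 0.607, x_B = 0.393.
ΔS_mix = −R(n_A ln x_A + n_B ln x_B) = −8.314 × (4.81 ln 0.607 + 3.11 ln 0.393) = 44.1 J/K.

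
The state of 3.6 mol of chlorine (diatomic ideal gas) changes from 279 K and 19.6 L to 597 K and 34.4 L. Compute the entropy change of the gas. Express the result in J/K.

ΔS = 73.8 J/K

Entropy is a state function: ΔS = nC_V ln(T₂/T₁) + nR ln(V₂/V₁), with C_V = 5R/2 = 20.79 J mol⁻¹ K⁻¹ for a diatomic ideal gas.
ΔS = 3.6 × [20.79 × ln(597/279) + 8.314 × ln(34.4/19.6)] = 73.8 J/K.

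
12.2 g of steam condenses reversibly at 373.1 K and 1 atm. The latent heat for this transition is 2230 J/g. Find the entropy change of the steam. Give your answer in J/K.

ΔS = -72.9 J/K

Heat released by the substance: Q = −mL = −12.2 × 2230 = −27206 J.
At constant T, ΔS = Q_rev/T = −27206 / 373.1 = -72.9 J/K.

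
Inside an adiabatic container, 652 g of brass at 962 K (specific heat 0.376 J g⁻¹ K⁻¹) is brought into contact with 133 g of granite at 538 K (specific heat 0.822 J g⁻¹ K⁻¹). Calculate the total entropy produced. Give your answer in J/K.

ΔS_total = 11.7 J/K

Energy balance: T_f = (m₁c₁T₁ + m₂c₂T₂)/(m₁c₁ + m₂c₂) = 831.23 K.
ΔS₁ = m₁c₁ ln(T_f/T₁) = 245.152 × ln(831.23/962) = -35.82 J/K.
ΔS₂ = m₂c₂ ln(T_f/T₂) = 109.326 × ln(831.23/538) = 47.56 J/K.
ΔS_total = -35.82 + 47.56 = 11.7 J/K.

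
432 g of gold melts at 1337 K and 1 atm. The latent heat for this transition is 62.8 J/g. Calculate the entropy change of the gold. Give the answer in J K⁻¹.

ΔS = 20.3 J/K

Heat absorbed by the substance: Q = mL = 432 × 62.8 = 27129.6 J.
At constant T, ΔS = Q_rev/T = 27129.6 / 1337 = 20.3 J/K.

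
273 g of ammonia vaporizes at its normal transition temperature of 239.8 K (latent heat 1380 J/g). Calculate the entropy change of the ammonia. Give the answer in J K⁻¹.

Heat absorbed by the substance: Q = mL = 273 × 1380 = 376740 J.
At constant T, ΔS = Q_rev/T = 376740 / 239.8 = 1570 J/K.

ΔS = 1570 J/K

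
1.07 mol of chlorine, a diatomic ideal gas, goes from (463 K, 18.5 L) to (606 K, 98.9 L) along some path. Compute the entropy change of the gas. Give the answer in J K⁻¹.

ΔS = 20.9 J/K

Entropy is a state function: ΔS = nC_V ln(T₂/T₁) + nR ln(V₂/V₁), with C_V = 5R/2 = 20.79 J mol⁻¹ K⁻¹ for a diatomic ideal gas.
ΔS = 1.07 × [20.79 × ln(606/463) + 8.314 × ln(98.9/18.5)] = 20.9 J/K.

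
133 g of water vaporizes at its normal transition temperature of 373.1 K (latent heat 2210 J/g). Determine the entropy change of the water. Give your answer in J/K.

Heat absorbed by the substance: Q = mL = 133 × 2210 = 293930 J.
At constant T, ΔS = Q_rev/T = 293930 / 373.1 = 788 J/K.

ΔS = 788 J/K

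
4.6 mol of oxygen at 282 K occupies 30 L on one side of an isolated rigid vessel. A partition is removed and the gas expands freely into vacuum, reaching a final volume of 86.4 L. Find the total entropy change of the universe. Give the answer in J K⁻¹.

ΔS_universe = 40.5 J/K

No heat is exchanged and no work is done, so the ideal-gas temperature stays constant.
Entropy is a state function; using a reversible isothermal path, ΔS_gas = nR ln(V₂/V₁) = 4.6 × 8.314 × ln(86.4/30) = 40.5 J/K.
The insulated surroundings exchange no heat, so ΔS_surr = 0 and ΔS_universe = ΔS_gas.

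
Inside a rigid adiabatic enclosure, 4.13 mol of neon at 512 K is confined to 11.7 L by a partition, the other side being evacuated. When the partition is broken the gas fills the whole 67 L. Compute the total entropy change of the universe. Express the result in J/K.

ΔS_universe = 59.9 J/K

No heat is exchanged and no work is done, so the ideal-gas temperature stays constant.
Entropy is a state function; using a reversible isothermal path, ΔS_gas = nR ln(V₂/V₁) = 4.13 × 8.314 × ln(67/11.7) = 59.9 J/K.
The insulated surroundings exchange no heat, so ΔS_surr = 0 and ΔS_universe = ΔS_gas.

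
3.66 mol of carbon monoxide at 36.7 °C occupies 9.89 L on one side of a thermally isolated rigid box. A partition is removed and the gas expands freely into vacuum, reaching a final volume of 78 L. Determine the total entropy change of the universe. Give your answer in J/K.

ΔS_universe = 62.8 J/K

No heat is exchanged and no work is done, so the ideal-gas temperature stays constant.
Entropy is a state function; using a reversible isothermal path, ΔS_gas = nR ln(V₂/V₁) = 3.66 × 8.314 × ln(78/9.89) = 62.8 J/K.
The insulated surroundings exchange no heat, so ΔS_surr = 0 and ΔS_universe = ΔS_gas.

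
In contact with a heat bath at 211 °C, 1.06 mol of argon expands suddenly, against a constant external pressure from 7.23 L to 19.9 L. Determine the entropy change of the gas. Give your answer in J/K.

Entropy is a state function, so ΔS_gas depends only on the end states.
For an isothermal ideal gas ΔS_gas = nR ln(V₂/V₁) = 1.06 × 8.314 × ln(19.9/7.23) = 8.92 J/K.

ΔS_gas = 8.92 J/K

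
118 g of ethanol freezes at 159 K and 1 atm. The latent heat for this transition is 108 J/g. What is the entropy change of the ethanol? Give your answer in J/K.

ΔS = -80.2 J/K

Heat released by the substance: Q = −mL = −118 × 108 = −12744 J.
At constant T, ΔS = Q_rev/T = −12744 / 159 = -80.2 J/K.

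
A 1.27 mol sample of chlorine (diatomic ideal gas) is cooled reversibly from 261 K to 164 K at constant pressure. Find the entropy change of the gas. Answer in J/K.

ΔS = -17.2 J/K

At constant pressure, ΔS = nC_p ln(T₂/T₁) with C_p = 7R/2 = 29.1 J mol⁻¹ K⁻¹.
ΔS = 1.27 × 29.1 × ln(164/261) = -17.2 J/K.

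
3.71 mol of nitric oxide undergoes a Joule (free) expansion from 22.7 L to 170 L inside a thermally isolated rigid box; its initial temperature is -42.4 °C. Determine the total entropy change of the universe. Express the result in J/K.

For an ideal gas in free expansion Q = 0 and W = 0, so T is unchanged.
Entropy is a state function; using a reversible isothermal path, ΔS_gas = nR ln(V₂/V₁) = 3.71 × 8.314 × ln(170/22.7) = 62.1 J/K.
The insulated surroundings exchange no heat, so ΔS_surr = 0 and ΔS_universe = ΔS_gas.

ΔS_universe = 62.1 J/K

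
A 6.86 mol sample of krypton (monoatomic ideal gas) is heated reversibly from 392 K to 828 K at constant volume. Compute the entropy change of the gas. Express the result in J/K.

At constant volume, ΔS = nC_V ln(T₂/T₁) with C_V = 3R/2 = 12.47 J mol⁻¹ K⁻¹.
ΔS = 6.86 × 12.47 × ln(828/392) = 64 J/K.

ΔS = 64 J/K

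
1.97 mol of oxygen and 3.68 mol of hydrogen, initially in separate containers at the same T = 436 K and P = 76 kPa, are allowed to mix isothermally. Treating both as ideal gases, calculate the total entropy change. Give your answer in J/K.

Mole fractions: x_A = 1.97/5.65 = 0.349, x_B = 0.651.
ΔS_mix = −R(n_A ln x_A + n_B ln x_B) = −8.314 × (1.97 ln 0.349 + 3.68 ln 0.651) = 30.4 J/K.

ΔS_mix = 30.4 J/K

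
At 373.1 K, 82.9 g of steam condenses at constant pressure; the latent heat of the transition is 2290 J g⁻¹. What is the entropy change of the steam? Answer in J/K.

ΔS = -509 J/K

Heat released by the substance: Q = −mL = −82.9 × 2290 = −189841 J.
At constant T, ΔS = Q_rev/T = −189841 / 373.1 = -509 J/K.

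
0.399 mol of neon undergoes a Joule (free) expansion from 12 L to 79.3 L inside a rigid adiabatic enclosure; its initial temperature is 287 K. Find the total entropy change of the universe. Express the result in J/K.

ΔS_universe = 6.26 J/K

For an ideal gas in free expansion Q = 0 and W = 0, so T is unchanged.
Entropy is a state function; using a reversible isothermal path, ΔS_gas = nR ln(V₂/V₁) = 0.399 × 8.314 × ln(79.3/12) = 6.26 J/K.
The insulated surroundings exchange no heat, so ΔS_surr = 0 and ΔS_universe = ΔS_gas.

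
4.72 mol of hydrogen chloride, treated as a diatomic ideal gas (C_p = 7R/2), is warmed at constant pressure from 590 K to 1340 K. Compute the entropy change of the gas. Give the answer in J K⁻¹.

ΔS = 113 J/K

At constant pressure, ΔS = nC_p ln(T₂/T₁) with C_p = 7R/2 = 29.1 J mol⁻¹ K⁻¹.
ΔS = 4.72 × 29.1 × ln(1340/590) = 113 J/K.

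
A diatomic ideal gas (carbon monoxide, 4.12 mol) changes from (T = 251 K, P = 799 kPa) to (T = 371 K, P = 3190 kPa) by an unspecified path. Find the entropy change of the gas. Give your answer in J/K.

ΔS = -0.575 J/K

ΔS = nC_p ln(T₂/T₁) − nR ln(P₂/P₁), with C_p = 7R/2 = 29.1 J mol⁻¹ K⁻¹ for a diatomic ideal gas.
ΔS = 4.12 × [29.1 × ln(371/251) − 8.314 × ln(3190/799)] = -0.575 J/K.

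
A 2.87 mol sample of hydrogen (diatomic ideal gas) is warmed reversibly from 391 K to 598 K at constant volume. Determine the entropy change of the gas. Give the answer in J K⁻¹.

ΔS = 25.3 J/K

At constant volume, ΔS = nC_V ln(T₂/T₁) with C_V = 5R/2 = 20.79 J mol⁻¹ K⁻¹.
ΔS = 2.87 × 20.79 × ln(598/391) = 25.3 J/K.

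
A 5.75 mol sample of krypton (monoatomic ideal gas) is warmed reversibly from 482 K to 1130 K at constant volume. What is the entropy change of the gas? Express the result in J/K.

ΔS = 61.1 J/K

At constant volume, ΔS = nC_V ln(T₂/T₁) with C_V = 3R/2 = 12.47 J mol⁻¹ K⁻¹.
ΔS = 5.75 × 12.47 × ln(1130/482) = 61.1 J/K.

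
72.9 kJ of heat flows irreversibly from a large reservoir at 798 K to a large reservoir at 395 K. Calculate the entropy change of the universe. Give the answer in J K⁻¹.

ΔS_hot = −Q/T_H = −72900/798 = -91.35 J/K and ΔS_cold = +Q/T_C = 72900/395 = 184.6 J/K.
ΔS_total = -91.35 + 184.6 = 93.2 J/K, positive as the second law requires.

ΔS_total = 93.2 J/K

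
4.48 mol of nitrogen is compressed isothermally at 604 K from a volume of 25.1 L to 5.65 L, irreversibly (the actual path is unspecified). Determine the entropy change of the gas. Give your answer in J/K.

ΔS_gas = -55.5 J/K

Entropy is a state function, so ΔS_gas depends only on the end states.
For an isothermal ideal gas ΔS_gas = nR ln(V₂/V₁) = 4.48 × 8.314 × ln(5.65/25.1) = -55.5 J/K.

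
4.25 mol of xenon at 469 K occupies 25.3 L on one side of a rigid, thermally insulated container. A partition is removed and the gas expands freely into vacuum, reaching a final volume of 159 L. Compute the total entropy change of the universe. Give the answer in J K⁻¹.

No heat is exchanged and no work is done, so the ideal-gas temperature stays constant.
Entropy is a state function; using a reversible isothermal path, ΔS_gas = nR ln(V₂/V₁) = 4.25 × 8.314 × ln(159/25.3) = 64.9 J/K.
The insulated surroundings exchange no heat, so ΔS_surr = 0 and ΔS_universe = ΔS_gas.

ΔS_universe = 64.9 J/K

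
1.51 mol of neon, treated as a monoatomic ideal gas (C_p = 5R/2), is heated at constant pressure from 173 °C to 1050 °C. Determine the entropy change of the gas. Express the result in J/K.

In kelvin: T₁ = 446.15 K, T₂ = 1323.15 K. At constant pressure, ΔS = nC_p ln(T₂/T₁) with C_p = 5R/2 = 20.79 J mol⁻¹ K⁻¹.
ΔS = 1.51 × 20.79 × ln(1323.15/446.15) = 34.1 J/K.

ΔS = 34.1 J/K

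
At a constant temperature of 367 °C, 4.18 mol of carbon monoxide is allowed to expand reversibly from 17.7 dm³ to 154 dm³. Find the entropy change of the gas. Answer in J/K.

For an isothermal ideal gas ΔS_gas = nR ln(V₂/V₁) = 4.18 × 8.314 × ln(154/17.7) = 75.2 J/K.

ΔS_gas = 75.2 J/K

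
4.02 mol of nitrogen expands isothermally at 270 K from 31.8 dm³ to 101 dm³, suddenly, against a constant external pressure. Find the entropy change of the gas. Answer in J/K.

ΔS_gas = 38.6 J/K

Entropy is a state function, so ΔS_gas depends only on the end states.
For an isothermal ideal gas ΔS_gas = nR ln(V₂/V₁) = 4.02 × 8.314 × ln(101/31.8) = 38.6 J/K.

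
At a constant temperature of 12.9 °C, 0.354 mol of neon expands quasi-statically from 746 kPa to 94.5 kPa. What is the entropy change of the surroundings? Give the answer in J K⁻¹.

For an isothermal ideal gas ΔS_gas = nR ln(P₁/P₂) = 0.354 × 8.314 × ln(746/94.5) = 6.08 J/K.
The process is reversible, so ΔS_surr = −ΔS_gas = -6.08 J/K and ΔS_universe = 0.

ΔS_surr = -6.08 J/K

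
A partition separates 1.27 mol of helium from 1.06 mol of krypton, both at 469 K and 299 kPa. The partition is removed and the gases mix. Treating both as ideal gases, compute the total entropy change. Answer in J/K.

Mole fractions: x_A = 1.27/2.33 = 0.545, x_B = 0.455.
ΔS_mix = −R(n_A ln x_A + n_B ln x_B) = −8.314 × (1.27 ln 0.545 + 1.06 ln 0.455) = 13.3 J/K.

ΔS_mix = 13.3 J/K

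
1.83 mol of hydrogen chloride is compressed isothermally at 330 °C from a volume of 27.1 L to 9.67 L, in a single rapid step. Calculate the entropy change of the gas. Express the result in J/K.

Entropy is a state function, so ΔS_gas depends only on the end states.
For an isothermal ideal gas ΔS_gas = nR ln(V₂/V₁) = 1.83 × 8.314 × ln(9.67/27.1) = -15.7 J/K.

ΔS_gas = -15.7 J/K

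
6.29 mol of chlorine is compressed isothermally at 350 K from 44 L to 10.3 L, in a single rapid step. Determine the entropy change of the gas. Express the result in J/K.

Entropy is a state function, so ΔS_gas depends only on the end states.
For an isothermal ideal gas ΔS_gas = nR ln(V₂/V₁) = 6.29 × 8.314 × ln(10.3/44) = -75.9 J/K.

ΔS_gas = -75.9 J/K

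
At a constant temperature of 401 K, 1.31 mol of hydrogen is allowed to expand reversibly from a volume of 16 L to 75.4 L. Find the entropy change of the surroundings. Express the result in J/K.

ΔS_surr = -16.9 J/K

For an isothermal ideal gas ΔS_gas = nR ln(V₂/V₁) = 1.31 × 8.314 × ln(75.4/16) = 16.9 J/K.
The process is reversible, so ΔS_surr = −ΔS_gas = -16.9 J/K and ΔS_universe = 0.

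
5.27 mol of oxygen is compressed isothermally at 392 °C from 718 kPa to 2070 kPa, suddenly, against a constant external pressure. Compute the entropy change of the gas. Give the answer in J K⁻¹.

ΔS_gas = -46.4 J/K

Entropy is a state function, so ΔS_gas depends only on the end states.
For an isothermal ideal gas ΔS_gas = nR ln(P₁/P₂) = 5.27 × 8.314 × ln(718/2070) = -46.4 J/K.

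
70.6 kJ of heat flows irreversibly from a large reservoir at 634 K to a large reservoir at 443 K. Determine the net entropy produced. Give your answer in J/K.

ΔS_total = 48 J/K

ΔS_hot = −Q/T_H = −70600/634 = -111.4 J/K and ΔS_cold = +Q/T_C = 70600/443 = 159.4 J/K.
ΔS_total = -111.4 + 159.4 = 48 J/K, positive as the second law requires.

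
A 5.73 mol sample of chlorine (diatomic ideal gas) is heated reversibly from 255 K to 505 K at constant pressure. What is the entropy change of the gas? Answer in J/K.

ΔS = 114 J/K

At constant pressure, ΔS = nC_p ln(T₂/T₁) with C_p = 7R/2 = 29.1 J mol⁻¹ K⁻¹.
ΔS = 5.73 × 29.1 × ln(505/255) = 114 J/K.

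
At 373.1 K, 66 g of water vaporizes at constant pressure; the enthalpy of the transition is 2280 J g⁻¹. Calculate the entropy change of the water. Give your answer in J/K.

Heat absorbed by the substance: Q = mL = 66 × 2280 = 150480 J.
At constant T, ΔS = Q_rev/T = 150480 / 373.1 = 403 J/K.

ΔS = 403 J/K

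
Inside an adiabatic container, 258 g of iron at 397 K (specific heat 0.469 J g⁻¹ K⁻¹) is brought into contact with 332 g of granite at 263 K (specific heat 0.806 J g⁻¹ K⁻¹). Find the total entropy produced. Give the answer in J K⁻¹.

ΔS_total = 7.4 J/K

Energy balance: T_f = (m₁c₁T₁ + m₂c₂T₂)/(m₁c₁ + m₂c₂) = 304.73 K.
ΔS₁ = m₁c₁ ln(T_f/T₁) = 121.002 × ln(304.73/397) = -32.008 J/K.
ΔS₂ = m₂c₂ ln(T_f/T₂) = 267.592 × ln(304.73/263) = 39.405 J/K.
ΔS_total = -32.008 + 39.405 = 7.4 J/K.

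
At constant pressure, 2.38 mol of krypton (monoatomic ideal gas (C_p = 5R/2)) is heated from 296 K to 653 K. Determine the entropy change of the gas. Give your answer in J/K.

At constant pressure, ΔS = nC_p ln(T₂/T₁) with C_p = 5R/2 = 20.79 J mol⁻¹ K⁻¹.
ΔS = 2.38 × 20.79 × ln(653/296) = 39.1 J/K.

ΔS = 39.1 J/K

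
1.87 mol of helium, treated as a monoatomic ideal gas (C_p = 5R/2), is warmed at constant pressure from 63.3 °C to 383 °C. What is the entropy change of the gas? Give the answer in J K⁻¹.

ΔS = 26 J/K

In kelvin: T₁ = 336.45 K, T₂ = 656.15 K. At constant pressure, ΔS = nC_p ln(T₂/T₁) with C_p = 5R/2 = 20.79 J mol⁻¹ K⁻¹.
ΔS = 1.87 × 20.79 × ln(656.15/336.45) = 26 J/K.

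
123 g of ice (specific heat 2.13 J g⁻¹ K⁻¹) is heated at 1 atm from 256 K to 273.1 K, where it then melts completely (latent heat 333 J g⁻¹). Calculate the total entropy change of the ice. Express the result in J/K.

Warming step: ΔS₁ = m c ln(T_tr/T_i) = 123 × 2.13 × ln(273.1/256) = 16.94 J/K.
Phase change: ΔS₂ = +mL/T_tr = 123 × 333 / 273.1 = 150 J/K.
ΔS_total = (16.94) + (150) = 167 J/K.

ΔS = 167 J/K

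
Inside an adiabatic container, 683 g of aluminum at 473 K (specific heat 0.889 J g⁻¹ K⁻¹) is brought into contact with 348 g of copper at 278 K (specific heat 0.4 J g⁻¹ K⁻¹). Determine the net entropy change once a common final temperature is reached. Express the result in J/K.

ΔS_total = 14.3 J/K

Energy balance: T_f = (m₁c₁T₁ + m₂c₂T₂)/(m₁c₁ + m₂c₂) = 436.63 K.
ΔS₁ = m₁c₁ ln(T_f/T₁) = 607.187 × ln(436.63/473) = -48.58 J/K.
ΔS₂ = m₂c₂ ln(T_f/T₂) = 139.2 × ln(436.63/278) = 62.84 J/K.
ΔS_total = -48.58 + 62.84 = 14.3 J/K.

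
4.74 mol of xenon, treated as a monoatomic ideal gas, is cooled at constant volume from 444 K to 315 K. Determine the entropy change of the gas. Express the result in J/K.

At constant volume, ΔS = nC_V ln(T₂/T₁) with C_V = 3R/2 = 12.47 J mol⁻¹ K⁻¹.
ΔS = 4.74 × 12.47 × ln(315/444) = -20.3 J/K.

ΔS = -20.3 J/K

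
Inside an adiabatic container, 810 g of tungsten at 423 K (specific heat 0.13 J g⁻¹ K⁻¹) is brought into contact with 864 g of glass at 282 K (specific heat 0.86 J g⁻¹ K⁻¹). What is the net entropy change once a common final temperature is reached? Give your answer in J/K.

ΔS_total = 8.39 J/K

Energy balance: T_f = (m₁c₁T₁ + m₂c₂T₂)/(m₁c₁ + m₂c₂) = 299.5 K.
ΔS₁ = m₁c₁ ln(T_f/T₁) = 105.3 × ln(299.5/423) = -36.355 J/K.
ΔS₂ = m₂c₂ ln(T_f/T₂) = 743.04 × ln(299.5/282) = 44.74 J/K.
ΔS_total = -36.355 + 44.74 = 8.39 J/K.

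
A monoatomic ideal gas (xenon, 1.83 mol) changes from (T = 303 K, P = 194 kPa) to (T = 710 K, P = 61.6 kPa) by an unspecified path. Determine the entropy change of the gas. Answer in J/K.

ΔS = 49.8 J/K

ΔS = nC_p ln(T₂/T₁) − nR ln(P₂/P₁), with C_p = 5R/2 = 20.79 J mol⁻¹ K⁻¹ for a monoatomic ideal gas.
ΔS = 1.83 × [20.79 × ln(710/303) − 8.314 × ln(61.6/194)] = 49.8 J/K.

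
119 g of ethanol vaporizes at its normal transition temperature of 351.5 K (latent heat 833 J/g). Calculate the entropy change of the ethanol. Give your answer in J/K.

Heat absorbed by the substance: Q = mL = 119 × 833 = 99127 J.
At constant T, ΔS = Q_rev/T = 99127 / 351.5 = 282 J/K.

ΔS = 282 J/K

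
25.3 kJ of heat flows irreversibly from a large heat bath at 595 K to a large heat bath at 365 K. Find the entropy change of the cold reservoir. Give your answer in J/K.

ΔS_cold = 69.3 J/K

The cold reservoir gains heat Q, so ΔS_cold = +Q/T_C = 25300/365 = 69.3 J/K.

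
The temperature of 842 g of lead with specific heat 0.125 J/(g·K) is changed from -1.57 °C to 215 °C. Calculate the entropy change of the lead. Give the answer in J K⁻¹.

In kelvin: T₁ = 271.58 K, T₂ = 488.15 K. ΔS = ∫dQ_rev/T = m c ln(T₂/T₁) = 842 × 0.125 × ln(488.15/271.58) = 61.7 J/K.

ΔS = 61.7 J/K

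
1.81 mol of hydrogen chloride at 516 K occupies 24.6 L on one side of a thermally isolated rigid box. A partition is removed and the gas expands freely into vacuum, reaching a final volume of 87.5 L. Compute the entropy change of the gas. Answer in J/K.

No heat is exchanged and no work is done, so the ideal-gas temperature stays constant.
Entropy is a state function; using a reversible isothermal path, ΔS_gas = nR ln(V₂/V₁) = 1.81 × 8.314 × ln(87.5/24.6) = 19.1 J/K.

ΔS_gas = 19.1 J/K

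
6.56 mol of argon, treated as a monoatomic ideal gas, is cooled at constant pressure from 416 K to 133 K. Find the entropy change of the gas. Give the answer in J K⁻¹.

At constant pressure, ΔS = nC_p ln(T₂/T₁) with C_p = 5R/2 = 20.79 J mol⁻¹ K⁻¹.
ΔS = 6.56 × 20.79 × ln(133/416) = -155 J/K.

ΔS = -155 J/K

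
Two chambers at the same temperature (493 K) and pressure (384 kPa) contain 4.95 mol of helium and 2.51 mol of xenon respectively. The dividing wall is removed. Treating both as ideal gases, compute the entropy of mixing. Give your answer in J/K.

Mole fractions: x_A = 4.95/7.46 = 0.664, x_B = 0.336.
ΔS_mix = −R(n_A ln x_A + n_B ln x_B) = −8.314 × (4.95 ln 0.664 + 2.51 ln 0.336) = 39.6 J/K.

ΔS_mix = 39.6 J/K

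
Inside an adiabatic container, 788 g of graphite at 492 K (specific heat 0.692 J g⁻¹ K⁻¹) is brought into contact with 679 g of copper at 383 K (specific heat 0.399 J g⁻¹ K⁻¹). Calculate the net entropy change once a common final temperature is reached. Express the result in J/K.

Energy balance: T_f = (m₁c₁T₁ + m₂c₂T₂)/(m₁c₁ + m₂c₂) = 455.82 K.
ΔS₁ = m₁c₁ ln(T_f/T₁) = 545.296 × ln(455.82/492) = -41.65 J/K.
ΔS₂ = m₂c₂ ln(T_f/T₂) = 270.921 × ln(455.82/383) = 47.16 J/K.
ΔS_total = -41.65 + 47.16 = 5.51 J/K.

ΔS_total = 5.51 J/K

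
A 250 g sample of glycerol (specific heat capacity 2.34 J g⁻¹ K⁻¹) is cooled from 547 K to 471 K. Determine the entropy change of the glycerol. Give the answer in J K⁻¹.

ΔS = ∫dQ_rev/T = m c ln(T₂/T₁) = 250 × 2.34 × ln(471/547) = -87.5 J/K.

ΔS = -87.5 J/K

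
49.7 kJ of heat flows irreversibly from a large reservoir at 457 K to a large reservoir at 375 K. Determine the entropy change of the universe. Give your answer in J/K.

ΔS_total = 23.8 J/K

ΔS_hot = −Q/T_H = −49700/457 = -108.75 J/K and ΔS_cold = +Q/T_C = 49700/375 = 132.53 J/K.
ΔS_total = -108.75 + 132.53 = 23.8 J/K, positive as the second law requires.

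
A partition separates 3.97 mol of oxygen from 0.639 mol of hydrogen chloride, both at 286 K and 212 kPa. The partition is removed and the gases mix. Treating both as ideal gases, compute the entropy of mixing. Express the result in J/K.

Mole fractions: x_A = 3.97/4.61 = 0.861, x_B = 0.139.
ΔS_mix = −R(n_A ln x_A + n_B ln x_B) = −8.314 × (3.97 ln 0.861 + 0.639 ln 0.139) = 15.4 J/K.

ΔS_mix = 15.4 J/K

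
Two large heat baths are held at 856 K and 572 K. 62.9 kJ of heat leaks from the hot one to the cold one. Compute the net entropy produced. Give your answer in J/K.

ΔS_total = 36.5 J/K

ΔS_hot = −Q/T_H = −62900/856 = -73.48 J/K and ΔS_cold = +Q/T_C = 62900/572 = 110 J/K.
ΔS_total = -73.48 + 110 = 36.5 J/K, positive as the second law requires.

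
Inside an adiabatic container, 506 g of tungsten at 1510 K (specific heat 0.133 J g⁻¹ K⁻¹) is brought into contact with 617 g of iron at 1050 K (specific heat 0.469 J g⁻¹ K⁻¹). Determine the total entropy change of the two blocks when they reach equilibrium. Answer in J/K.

ΔS_total = 3.88 J/K

Energy balance: T_f = (m₁c₁T₁ + m₂c₂T₂)/(m₁c₁ + m₂c₂) = 1136.8 K.
ΔS₁ = m₁c₁ ln(T_f/T₁) = 67.298 × ln(1136.8/1510) = -19.106 J/K.
ΔS₂ = m₂c₂ ln(T_f/T₂) = 289.373 × ln(1136.8/1050) = 22.983 J/K.
ΔS_total = -19.106 + 22.983 = 3.88 J/K.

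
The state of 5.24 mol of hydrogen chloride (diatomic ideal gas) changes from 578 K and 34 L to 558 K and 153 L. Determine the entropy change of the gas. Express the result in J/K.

ΔS = 61.7 J/K

Entropy is a state function: ΔS = nC_V ln(T₂/T₁) + nR ln(V₂/V₁), with C_V = 5R/2 = 20.79 J mol⁻¹ K⁻¹ for a diatomic ideal gas.
ΔS = 5.24 × [20.79 × ln(558/578) + 8.314 × ln(153/34)] = 61.7 J/K.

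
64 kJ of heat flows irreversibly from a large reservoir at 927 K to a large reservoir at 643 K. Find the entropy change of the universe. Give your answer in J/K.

ΔS_hot = −Q/T_H = −64000/927 = -69.04 J/K and ΔS_cold = +Q/T_C = 64000/643 = 99.53 J/K.
ΔS_total = -69.04 + 99.53 = 30.5 J/K, positive as the second law requires.

ΔS_total = 30.5 J/K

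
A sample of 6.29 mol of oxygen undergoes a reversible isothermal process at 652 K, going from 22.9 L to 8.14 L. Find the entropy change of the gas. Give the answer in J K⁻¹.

ΔS_gas = -54.1 J/K

For an isothermal ideal gas ΔS_gas = nR ln(V₂/V₁) = 6.29 × 8.314 × ln(8.14/22.9) = -54.1 J/K.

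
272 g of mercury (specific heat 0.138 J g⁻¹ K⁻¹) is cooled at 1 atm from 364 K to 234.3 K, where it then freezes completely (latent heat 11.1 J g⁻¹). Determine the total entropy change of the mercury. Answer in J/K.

Cooling step: ΔS₁ = m c ln(T_tr/T_i) = 272 × 0.138 × ln(234.3/364) = -16.54 J/K.
Phase change: ΔS₂ = −mL/T_tr = −272 × 11.1 / 234.3 = -12.89 J/K.
ΔS_total = (-16.54) + (-12.89) = -29.4 J/K.

ΔS = -29.4 J/K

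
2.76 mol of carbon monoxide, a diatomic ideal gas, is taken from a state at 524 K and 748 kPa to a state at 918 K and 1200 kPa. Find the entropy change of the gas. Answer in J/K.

ΔS = 34.2 J/K

ΔS = nC_p ln(T₂/T₁) − nR ln(P₂/P₁), with C_p = 7R/2 = 29.1 J mol⁻¹ K⁻¹ for a diatomic ideal gas.
ΔS = 2.76 × [29.1 × ln(918/524) − 8.314 × ln(1200/748)] = 34.2 J/K.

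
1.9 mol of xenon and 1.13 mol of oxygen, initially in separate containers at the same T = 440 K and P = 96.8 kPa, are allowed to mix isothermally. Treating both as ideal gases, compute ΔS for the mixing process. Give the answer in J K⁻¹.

ΔS_mix = 16.6 J/K

Mole fractions: x_A = 1.9/3.03 = 0.627, x_B = 0.373.
ΔS_mix = −R(n_A ln x_A + n_B ln x_B) = −8.314 × (1.9 ln 0.627 + 1.13 ln 0.373) = 16.6 J/K.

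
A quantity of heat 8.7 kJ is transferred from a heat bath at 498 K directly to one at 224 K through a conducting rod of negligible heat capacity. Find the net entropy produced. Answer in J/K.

ΔS_total = 21.4 J/K

ΔS_hot = −Q/T_H = −8700/498 = -17.47 J/K and ΔS_cold = +Q/T_C = 8700/224 = 38.84 J/K.
ΔS_total = -17.47 + 38.84 = 21.4 J/K, positive as the second law requires.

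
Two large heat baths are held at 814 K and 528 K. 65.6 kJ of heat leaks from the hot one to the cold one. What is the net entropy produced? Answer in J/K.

ΔS_total = 43.7 J/K

ΔS_hot = −Q/T_H = −65600/814 = -80.5897 J/K and ΔS_cold = +Q/T_C = 65600/528 = 124.242 J/K.
ΔS_total = -80.5897 + 124.242 = 43.7 J/K, positive as the second law requires.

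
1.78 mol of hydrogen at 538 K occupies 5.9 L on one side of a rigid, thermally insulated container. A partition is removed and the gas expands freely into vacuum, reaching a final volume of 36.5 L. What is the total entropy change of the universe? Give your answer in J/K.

For an ideal gas in free expansion Q = 0 and W = 0, so T is unchanged.
Entropy is a state function; using a reversible isothermal path, ΔS_gas = nR ln(V₂/V₁) = 1.78 × 8.314 × ln(36.5/5.9) = 27 J/K.
The insulated surroundings exchange no heat, so ΔS_surr = 0 and ΔS_universe = ΔS_gas.

ΔS_universe = 27 J/K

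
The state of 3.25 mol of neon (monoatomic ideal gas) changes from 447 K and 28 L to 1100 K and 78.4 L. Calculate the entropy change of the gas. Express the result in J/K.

Entropy is a state function: ΔS = nC_V ln(T₂/T₁) + nR ln(V₂/V₁), with C_V = 3R/2 = 12.47 J mol⁻¹ K⁻¹ for a monoatomic ideal gas.
ΔS = 3.25 × [12.47 × ln(1100/447) + 8.314 × ln(78.4/28)] = 64.3 J/K.

ΔS = 64.3 J/K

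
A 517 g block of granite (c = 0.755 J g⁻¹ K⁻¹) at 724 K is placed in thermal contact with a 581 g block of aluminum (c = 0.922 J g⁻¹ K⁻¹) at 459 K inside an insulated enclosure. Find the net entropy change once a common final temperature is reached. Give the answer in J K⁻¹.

ΔS_total = 23.8 J/K

Energy balance: T_f = (m₁c₁T₁ + m₂c₂T₂)/(m₁c₁ + m₂c₂) = 570.7 K.
ΔS₁ = m₁c₁ ln(T_f/T₁) = 390.335 × ln(570.7/724) = -92.87 J/K.
ΔS₂ = m₂c₂ ln(T_f/T₂) = 535.682 × ln(570.7/459) = 116.7 J/K.
ΔS_total = -92.87 + 116.7 = 23.8 J/K.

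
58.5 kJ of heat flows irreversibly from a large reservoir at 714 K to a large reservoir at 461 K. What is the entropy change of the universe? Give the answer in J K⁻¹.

ΔS_total = 45 J/K

ΔS_hot = −Q/T_H = −58500/714 = -81.93 J/K and ΔS_cold = +Q/T_C = 58500/461 = 126.9 J/K.
ΔS_total = -81.93 + 126.9 = 45 J/K, positive as the second law requires.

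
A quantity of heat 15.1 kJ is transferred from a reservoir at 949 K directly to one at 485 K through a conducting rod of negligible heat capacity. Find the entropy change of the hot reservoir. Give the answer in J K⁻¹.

ΔS_hot = -15.9 J/K

The hot reservoir loses heat Q, so ΔS_hot = −Q/T_H = −15100/949 = -15.9 J/K.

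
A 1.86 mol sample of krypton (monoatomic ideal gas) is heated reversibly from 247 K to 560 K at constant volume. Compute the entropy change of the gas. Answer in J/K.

At constant volume, ΔS = nC_V ln(T₂/T₁) with C_V = 3R/2 = 12.47 J mol⁻¹ K⁻¹.
ΔS = 1.86 × 12.47 × ln(560/247) = 19 J/K.

ΔS = 19 J/K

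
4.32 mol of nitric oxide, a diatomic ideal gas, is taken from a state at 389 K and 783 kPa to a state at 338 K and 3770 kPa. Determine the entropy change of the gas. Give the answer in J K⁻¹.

ΔS = nC_p ln(T₂/T₁) − nR ln(P₂/P₁), with C_p = 7R/2 = 29.1 J mol⁻¹ K⁻¹ for a diatomic ideal gas.
ΔS = 4.32 × [29.1 × ln(338/389) − 8.314 × ln(3770/783)] = -74.1 J/K.

ΔS = -74.1 J/K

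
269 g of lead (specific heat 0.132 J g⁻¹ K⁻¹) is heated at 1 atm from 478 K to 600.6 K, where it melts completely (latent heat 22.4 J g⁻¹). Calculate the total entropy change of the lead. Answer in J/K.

Warming step: ΔS₁ = m c ln(T_tr/T_i) = 269 × 0.132 × ln(600.6/478) = 8.107 J/K.
Phase change: ΔS₂ = +mL/T_tr = 269 × 22.4 / 600.6 = 10.03 J/K.
ΔS_total = (8.107) + (10.03) = 18.1 J/K.

ΔS = 18.1 J/K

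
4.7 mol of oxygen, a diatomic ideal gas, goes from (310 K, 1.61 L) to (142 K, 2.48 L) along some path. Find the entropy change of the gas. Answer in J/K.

ΔS = -59.4 J/K

Entropy is a state function: ΔS = nC_V ln(T₂/T₁) + nR ln(V₂/V₁), with C_V = 5R/2 = 20.79 J mol⁻¹ K⁻¹ for a diatomic ideal gas.
ΔS = 4.7 × [20.79 × ln(142/310) + 8.314 × ln(2.48/1.61)] = -59.4 J/K.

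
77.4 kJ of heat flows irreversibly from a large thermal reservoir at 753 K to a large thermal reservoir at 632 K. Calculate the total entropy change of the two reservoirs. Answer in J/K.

ΔS_hot = −Q/T_H = −77400/753 = -102.8 J/K and ΔS_cold = +Q/T_C = 77400/632 = 122.5 J/K.
ΔS_total = -102.8 + 122.5 = 19.7 J/K, positive as the second law requires.

ΔS_total = 19.7 J/K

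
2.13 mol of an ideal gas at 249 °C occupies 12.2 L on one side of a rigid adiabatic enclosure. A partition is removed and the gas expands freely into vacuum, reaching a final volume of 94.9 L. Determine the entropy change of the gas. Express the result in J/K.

For an ideal gas in free expansion Q = 0 and W = 0, so T is unchanged.
Entropy is a state function; using a reversible isothermal path, ΔS_gas = nR ln(V₂/V₁) = 2.13 × 8.314 × ln(94.9/12.2) = 36.3 J/K.

ΔS_gas = 36.3 J/K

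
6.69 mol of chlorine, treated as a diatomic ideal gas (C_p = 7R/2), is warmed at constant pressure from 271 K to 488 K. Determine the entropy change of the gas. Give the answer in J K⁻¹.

At constant pressure, ΔS = nC_p ln(T₂/T₁) with C_p = 7R/2 = 29.1 J mol⁻¹ K⁻¹.
ΔS = 6.69 × 29.1 × ln(488/271) = 115 J/K.

ΔS = 115 J/K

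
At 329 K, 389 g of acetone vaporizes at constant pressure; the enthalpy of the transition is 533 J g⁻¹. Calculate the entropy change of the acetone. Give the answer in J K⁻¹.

Heat absorbed by the substance: Q = mL = 389 × 533 = 207337 J.
At constant T, ΔS = Q_rev/T = 207337 / 329 = 630 J/K.

ΔS = 630 J/K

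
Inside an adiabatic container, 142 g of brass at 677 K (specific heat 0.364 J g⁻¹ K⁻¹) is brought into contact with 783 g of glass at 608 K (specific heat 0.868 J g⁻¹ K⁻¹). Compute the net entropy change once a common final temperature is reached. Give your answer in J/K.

ΔS_total = 0.286 J/K

Energy balance: T_f = (m₁c₁T₁ + m₂c₂T₂)/(m₁c₁ + m₂c₂) = 612.88 K.
ΔS₁ = m₁c₁ ln(T_f/T₁) = 51.688 × ln(612.88/677) = -5.1433 J/K.
ΔS₂ = m₂c₂ ln(T_f/T₂) = 679.644 × ln(612.88/608) = 5.4296 J/K.
ΔS_total = -5.1433 + 5.4296 = 0.286 J/K.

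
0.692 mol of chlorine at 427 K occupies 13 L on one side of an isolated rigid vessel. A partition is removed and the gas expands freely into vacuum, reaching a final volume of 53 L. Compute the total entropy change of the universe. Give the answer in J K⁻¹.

ΔS_universe = 8.09 J/K

No heat is exchanged and no work is done, so the ideal-gas temperature stays constant.
Entropy is a state function; using a reversible isothermal path, ΔS_gas = nR ln(V₂/V₁) = 0.692 × 8.314 × ln(53/13) = 8.09 J/K.
The insulated surroundings exchange no heat, so ΔS_surr = 0 and ΔS_universe = ΔS_gas.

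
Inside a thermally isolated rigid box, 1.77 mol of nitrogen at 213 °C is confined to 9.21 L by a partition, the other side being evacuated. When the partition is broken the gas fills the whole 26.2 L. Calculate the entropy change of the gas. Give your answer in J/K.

For an ideal gas in free expansion Q = 0 and W = 0, so T is unchanged.
Entropy is a state function; using a reversible isothermal path, ΔS_gas = nR ln(V₂/V₁) = 1.77 × 8.314 × ln(26.2/9.21) = 15.4 J/K.

ΔS_gas = 15.4 J/K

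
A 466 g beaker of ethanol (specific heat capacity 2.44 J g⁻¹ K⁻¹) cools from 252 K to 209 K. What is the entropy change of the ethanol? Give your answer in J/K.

ΔS = ∫dQ_rev/T = m c ln(T₂/T₁) = 466 × 2.44 × ln(209/252) = -213 J/K.

ΔS = -213 J/K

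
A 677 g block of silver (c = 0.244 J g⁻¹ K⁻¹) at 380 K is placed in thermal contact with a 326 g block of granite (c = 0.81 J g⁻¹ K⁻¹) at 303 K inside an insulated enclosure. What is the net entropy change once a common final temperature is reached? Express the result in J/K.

Energy balance: T_f = (m₁c₁T₁ + m₂c₂T₂)/(m₁c₁ + m₂c₂) = 332.63 K.
ΔS₁ = m₁c₁ ln(T_f/T₁) = 165.188 × ln(332.63/380) = -21.99 J/K.
ΔS₂ = m₂c₂ ln(T_f/T₂) = 264.06 × ln(332.63/303) = 24.64 J/K.
ΔS_total = -21.99 + 24.64 = 2.65 J/K.

ΔS_total = 2.65 J/K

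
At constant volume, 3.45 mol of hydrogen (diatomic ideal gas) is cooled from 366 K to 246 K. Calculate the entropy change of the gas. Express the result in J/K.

At constant volume, ΔS = nC_V ln(T₂/T₁) with C_V = 5R/2 = 20.79 J mol⁻¹ K⁻¹.
ΔS = 3.45 × 20.79 × ln(246/366) = -28.5 J/K.

ΔS = -28.5 J/K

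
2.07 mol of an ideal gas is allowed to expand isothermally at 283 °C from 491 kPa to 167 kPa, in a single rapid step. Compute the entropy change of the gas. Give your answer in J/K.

ΔS_gas = 18.6 J/K

Entropy is a state function, so ΔS_gas depends only on the end states.
For an isothermal ideal gas ΔS_gas = nR ln(P₁/P₂) = 2.07 × 8.314 × ln(491/167) = 18.6 J/K.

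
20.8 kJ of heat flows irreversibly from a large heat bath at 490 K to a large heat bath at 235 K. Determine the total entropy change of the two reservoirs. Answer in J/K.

ΔS_hot = −Q/T_H = −20800/490 = -42.45 J/K and ΔS_cold = +Q/T_C = 20800/235 = 88.51 J/K.
ΔS_total = -42.45 + 88.51 = 46.1 J/K, positive as the second law requires.

ΔS_total = 46.1 J/K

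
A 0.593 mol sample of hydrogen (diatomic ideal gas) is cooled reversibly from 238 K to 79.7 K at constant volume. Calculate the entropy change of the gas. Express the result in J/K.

ΔS = -13.5 J/K

At constant volume, ΔS = nC_V ln(T₂/T₁) with C_V = 5R/2 = 20.79 J mol⁻¹ K⁻¹.
ΔS = 0.593 × 20.79 × ln(79.7/238) = -13.5 J/K.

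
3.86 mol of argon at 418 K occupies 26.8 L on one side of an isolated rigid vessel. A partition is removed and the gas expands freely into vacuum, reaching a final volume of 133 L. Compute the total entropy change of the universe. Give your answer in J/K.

For an ideal gas in free expansion Q = 0 and W = 0, so T is unchanged.
Entropy is a state function; using a reversible isothermal path, ΔS_gas = nR ln(V₂/V₁) = 3.86 × 8.314 × ln(133/26.8) = 51.4 J/K.
The insulated surroundings exchange no heat, so ΔS_surr = 0 and ΔS_universe = ΔS_gas.

ΔS_universe = 51.4 J/K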